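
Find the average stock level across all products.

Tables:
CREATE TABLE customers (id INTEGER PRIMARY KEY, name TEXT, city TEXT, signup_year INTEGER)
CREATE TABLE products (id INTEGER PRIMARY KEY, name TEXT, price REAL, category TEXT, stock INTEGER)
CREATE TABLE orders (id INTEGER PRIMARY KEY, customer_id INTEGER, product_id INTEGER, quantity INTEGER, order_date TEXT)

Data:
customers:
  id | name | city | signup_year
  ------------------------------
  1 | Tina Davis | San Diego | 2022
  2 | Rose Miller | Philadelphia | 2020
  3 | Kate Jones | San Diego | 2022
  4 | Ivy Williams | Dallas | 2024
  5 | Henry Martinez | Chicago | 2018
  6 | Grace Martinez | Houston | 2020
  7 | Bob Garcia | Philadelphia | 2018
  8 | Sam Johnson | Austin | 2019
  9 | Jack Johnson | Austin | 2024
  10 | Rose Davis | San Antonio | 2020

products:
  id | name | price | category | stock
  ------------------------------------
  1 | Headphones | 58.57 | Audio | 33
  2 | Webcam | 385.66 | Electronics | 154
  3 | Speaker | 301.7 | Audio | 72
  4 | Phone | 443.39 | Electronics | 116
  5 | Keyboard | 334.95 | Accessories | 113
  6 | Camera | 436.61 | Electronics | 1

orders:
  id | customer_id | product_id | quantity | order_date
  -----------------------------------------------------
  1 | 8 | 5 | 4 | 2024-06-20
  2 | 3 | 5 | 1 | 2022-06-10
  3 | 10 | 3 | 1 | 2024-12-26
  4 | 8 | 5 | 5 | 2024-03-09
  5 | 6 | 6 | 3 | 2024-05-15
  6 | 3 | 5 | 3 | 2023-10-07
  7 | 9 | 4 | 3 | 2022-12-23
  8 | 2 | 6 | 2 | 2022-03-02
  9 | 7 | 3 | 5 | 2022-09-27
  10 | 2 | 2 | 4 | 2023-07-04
SELECT AVG(stock) FROM products

Execution result:
81.50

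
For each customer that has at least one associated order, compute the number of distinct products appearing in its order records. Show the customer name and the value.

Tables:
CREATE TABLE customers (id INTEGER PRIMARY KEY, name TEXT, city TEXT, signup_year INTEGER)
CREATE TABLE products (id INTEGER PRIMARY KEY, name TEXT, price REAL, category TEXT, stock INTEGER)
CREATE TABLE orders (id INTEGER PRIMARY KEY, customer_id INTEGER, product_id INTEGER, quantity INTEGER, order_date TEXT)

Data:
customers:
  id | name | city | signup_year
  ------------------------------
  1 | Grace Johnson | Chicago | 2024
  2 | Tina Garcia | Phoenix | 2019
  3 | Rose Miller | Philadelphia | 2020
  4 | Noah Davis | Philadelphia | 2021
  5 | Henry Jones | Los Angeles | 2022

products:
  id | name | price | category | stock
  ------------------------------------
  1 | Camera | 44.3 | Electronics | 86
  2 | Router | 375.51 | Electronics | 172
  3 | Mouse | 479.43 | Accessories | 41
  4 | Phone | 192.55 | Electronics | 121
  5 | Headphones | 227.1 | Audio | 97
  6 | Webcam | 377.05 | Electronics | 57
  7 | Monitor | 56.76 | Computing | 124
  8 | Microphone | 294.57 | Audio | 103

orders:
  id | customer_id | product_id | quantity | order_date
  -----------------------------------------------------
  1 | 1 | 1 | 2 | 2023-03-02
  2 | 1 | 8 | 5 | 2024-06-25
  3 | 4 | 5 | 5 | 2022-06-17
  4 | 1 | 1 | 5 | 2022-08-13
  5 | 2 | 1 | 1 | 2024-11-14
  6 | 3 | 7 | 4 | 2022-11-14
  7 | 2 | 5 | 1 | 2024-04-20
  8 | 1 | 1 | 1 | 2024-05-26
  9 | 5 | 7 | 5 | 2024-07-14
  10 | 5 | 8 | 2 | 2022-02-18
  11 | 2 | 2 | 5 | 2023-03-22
SELECT p.name, COUNT(DISTINCT c.product_id) AS distinct_product_count FROM orders c JOIN customers p ON c.customer_id = p.id GROUP BY p.id, p.name

Execution result:
name | distinct_product_count
Grace Johnson | 2
Tina Garcia | 3
Rose Miller | 1
Noah Davis | 1
Henry Jones | 2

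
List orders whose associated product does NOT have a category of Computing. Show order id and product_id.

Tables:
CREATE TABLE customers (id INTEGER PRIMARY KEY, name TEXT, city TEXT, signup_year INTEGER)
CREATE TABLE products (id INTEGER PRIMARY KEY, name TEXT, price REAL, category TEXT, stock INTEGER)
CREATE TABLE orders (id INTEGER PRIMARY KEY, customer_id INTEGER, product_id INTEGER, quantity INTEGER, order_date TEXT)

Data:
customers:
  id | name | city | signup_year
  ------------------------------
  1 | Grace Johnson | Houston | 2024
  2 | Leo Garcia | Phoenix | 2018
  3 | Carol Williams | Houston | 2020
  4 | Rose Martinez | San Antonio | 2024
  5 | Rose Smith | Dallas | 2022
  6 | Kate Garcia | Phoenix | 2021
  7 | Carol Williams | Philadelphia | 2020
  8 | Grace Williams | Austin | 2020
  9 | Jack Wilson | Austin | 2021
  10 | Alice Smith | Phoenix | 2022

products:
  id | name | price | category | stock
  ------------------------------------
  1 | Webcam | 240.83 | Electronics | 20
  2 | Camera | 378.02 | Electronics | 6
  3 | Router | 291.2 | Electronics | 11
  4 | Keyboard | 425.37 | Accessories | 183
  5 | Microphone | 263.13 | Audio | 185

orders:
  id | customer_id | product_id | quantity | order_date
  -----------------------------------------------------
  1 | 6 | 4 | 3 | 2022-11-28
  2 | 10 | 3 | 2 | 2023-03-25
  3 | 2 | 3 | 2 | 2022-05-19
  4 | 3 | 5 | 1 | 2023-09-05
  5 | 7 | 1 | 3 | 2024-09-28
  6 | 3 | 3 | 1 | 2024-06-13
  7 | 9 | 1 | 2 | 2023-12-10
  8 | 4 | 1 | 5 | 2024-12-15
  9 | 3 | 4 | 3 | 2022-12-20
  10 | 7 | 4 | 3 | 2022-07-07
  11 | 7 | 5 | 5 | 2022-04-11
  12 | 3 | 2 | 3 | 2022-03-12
SELECT id, product_id FROM orders WHERE product_id NOT IN (SELECT id FROM products WHERE category = 'Computing')

Execution result:
id | product_id
1 | 4
2 | 3
3 | 3
4 | 5
5 | 1
6 | 3
7 | 1
8 | 1
9 | 4
10 | 4
11 | 5
12 | 2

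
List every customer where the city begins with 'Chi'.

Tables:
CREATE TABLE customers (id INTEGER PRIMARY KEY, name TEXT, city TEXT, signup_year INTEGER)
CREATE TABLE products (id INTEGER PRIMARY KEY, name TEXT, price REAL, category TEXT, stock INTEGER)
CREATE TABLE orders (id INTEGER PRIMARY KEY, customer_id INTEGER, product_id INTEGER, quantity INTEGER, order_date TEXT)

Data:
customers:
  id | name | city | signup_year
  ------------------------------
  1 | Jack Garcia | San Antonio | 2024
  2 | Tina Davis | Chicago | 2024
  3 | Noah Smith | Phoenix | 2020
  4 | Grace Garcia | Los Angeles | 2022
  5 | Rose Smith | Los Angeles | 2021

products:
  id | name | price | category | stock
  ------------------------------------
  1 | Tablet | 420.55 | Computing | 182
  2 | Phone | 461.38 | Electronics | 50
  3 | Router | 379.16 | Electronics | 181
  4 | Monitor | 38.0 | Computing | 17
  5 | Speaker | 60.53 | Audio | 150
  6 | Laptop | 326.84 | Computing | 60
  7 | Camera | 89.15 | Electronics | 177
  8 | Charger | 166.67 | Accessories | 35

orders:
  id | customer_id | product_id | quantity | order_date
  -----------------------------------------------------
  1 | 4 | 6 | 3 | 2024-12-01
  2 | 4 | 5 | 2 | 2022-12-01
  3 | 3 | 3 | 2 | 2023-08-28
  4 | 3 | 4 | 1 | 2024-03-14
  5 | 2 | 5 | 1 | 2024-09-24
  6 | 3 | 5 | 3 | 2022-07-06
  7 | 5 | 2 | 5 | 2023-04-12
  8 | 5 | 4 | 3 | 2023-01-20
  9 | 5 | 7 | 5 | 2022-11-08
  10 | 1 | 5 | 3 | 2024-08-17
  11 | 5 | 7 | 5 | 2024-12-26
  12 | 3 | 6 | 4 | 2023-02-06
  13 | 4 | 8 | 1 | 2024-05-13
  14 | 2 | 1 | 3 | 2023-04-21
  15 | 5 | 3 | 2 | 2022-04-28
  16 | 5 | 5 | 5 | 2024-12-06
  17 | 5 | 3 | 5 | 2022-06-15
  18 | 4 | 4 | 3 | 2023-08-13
SELECT name, city FROM customers WHERE city LIKE 'Chi%'

Execution result:
name | city
Tina Davis | Chicago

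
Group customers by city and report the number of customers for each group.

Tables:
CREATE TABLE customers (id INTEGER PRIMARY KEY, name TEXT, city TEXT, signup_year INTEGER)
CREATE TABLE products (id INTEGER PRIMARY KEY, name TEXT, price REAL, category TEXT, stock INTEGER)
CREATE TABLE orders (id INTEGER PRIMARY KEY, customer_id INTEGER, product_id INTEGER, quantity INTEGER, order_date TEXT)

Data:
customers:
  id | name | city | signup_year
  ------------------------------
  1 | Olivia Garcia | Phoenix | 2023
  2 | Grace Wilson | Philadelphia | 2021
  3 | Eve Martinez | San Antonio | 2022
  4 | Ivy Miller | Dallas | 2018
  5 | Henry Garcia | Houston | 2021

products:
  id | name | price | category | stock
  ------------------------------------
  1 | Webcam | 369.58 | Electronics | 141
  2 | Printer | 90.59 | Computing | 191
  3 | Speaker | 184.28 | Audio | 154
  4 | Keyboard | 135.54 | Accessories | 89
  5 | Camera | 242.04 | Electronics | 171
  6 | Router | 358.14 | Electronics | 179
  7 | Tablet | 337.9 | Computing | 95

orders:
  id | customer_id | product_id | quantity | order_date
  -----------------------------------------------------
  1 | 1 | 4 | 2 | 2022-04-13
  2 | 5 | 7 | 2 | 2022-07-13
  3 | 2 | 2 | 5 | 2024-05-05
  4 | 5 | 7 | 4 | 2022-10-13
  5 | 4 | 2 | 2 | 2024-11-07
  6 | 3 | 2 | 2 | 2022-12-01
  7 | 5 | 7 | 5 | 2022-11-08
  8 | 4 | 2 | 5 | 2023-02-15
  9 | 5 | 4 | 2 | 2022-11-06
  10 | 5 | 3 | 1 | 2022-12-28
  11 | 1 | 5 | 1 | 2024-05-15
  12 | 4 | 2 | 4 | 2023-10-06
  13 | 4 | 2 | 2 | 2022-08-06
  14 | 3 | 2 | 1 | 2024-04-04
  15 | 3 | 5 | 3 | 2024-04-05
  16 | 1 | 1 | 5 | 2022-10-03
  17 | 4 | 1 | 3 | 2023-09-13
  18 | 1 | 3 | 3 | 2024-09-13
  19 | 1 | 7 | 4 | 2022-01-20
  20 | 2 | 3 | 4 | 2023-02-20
SELECT city, COUNT(*) AS n FROM customers GROUP BY city

Execution result:
city | n
Dallas | 1
Houston | 1
Philadelphia | 1
Phoenix | 1
San Antonio | 1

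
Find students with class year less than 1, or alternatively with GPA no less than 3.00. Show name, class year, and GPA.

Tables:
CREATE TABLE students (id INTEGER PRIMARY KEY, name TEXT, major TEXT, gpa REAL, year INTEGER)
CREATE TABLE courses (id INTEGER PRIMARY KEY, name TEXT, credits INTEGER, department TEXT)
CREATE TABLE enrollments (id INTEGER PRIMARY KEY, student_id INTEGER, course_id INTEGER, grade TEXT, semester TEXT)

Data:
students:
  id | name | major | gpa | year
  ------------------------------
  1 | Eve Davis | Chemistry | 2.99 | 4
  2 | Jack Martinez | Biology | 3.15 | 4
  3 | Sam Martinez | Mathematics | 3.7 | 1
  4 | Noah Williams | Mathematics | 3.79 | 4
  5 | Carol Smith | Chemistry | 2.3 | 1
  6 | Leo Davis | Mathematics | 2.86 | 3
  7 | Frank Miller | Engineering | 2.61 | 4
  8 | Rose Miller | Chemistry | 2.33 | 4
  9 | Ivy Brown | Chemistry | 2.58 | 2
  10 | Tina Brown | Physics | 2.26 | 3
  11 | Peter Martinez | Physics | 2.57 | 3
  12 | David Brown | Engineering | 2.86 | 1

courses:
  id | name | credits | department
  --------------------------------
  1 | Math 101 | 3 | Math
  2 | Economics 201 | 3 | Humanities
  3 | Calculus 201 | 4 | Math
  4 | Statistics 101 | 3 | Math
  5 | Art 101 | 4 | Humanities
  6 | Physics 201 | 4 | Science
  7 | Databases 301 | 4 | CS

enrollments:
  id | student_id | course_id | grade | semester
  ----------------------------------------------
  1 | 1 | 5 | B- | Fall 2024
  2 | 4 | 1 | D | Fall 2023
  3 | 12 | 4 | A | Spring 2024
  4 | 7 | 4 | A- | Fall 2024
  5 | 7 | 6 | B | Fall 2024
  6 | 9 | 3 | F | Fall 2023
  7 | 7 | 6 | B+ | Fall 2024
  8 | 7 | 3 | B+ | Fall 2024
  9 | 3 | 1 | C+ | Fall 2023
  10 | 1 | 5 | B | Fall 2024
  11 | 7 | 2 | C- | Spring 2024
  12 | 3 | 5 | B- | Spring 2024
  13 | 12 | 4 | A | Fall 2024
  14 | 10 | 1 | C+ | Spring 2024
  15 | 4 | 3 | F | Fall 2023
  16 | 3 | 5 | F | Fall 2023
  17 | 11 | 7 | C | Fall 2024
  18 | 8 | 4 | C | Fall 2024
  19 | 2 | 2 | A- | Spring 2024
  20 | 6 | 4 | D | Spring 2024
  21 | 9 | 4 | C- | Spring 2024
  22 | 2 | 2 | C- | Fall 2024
SELECT name, year, gpa FROM students WHERE year < 1 OR gpa >= 3.0

Execution result:
name | year | gpa
Jack Martinez | 4 | 3.15
Sam Martinez | 1 | 3.70
Noah Williams | 4 | 3.79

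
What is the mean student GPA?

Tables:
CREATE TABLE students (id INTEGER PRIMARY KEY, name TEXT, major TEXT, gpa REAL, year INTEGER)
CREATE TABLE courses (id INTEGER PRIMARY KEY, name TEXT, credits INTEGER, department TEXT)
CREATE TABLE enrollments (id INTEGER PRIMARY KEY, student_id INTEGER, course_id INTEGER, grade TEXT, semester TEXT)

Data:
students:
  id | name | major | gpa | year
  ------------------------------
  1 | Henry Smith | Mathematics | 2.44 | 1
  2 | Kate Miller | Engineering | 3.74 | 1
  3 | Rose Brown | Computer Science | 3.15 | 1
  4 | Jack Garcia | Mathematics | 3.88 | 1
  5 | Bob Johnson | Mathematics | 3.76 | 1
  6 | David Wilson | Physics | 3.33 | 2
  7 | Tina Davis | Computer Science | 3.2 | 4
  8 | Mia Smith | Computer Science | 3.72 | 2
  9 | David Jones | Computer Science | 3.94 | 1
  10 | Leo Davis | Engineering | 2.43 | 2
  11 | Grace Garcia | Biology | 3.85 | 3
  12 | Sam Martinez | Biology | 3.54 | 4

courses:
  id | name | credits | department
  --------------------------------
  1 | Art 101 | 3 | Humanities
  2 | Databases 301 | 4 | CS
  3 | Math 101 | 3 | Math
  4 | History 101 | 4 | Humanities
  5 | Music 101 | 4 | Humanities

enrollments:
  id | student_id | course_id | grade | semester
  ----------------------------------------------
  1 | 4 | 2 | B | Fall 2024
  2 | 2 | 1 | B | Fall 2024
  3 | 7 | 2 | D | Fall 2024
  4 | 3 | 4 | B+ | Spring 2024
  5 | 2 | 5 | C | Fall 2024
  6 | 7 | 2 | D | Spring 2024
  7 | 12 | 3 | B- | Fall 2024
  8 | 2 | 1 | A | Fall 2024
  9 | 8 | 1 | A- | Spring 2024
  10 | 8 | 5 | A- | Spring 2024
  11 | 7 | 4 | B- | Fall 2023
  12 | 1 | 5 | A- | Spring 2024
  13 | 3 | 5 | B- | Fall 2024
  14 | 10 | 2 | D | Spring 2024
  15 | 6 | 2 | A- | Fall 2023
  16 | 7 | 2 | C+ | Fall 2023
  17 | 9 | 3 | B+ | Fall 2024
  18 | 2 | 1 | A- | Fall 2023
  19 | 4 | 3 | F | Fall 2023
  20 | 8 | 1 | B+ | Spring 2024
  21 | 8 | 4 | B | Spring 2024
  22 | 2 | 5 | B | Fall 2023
SELECT AVG(gpa) FROM students

Execution result:
3.42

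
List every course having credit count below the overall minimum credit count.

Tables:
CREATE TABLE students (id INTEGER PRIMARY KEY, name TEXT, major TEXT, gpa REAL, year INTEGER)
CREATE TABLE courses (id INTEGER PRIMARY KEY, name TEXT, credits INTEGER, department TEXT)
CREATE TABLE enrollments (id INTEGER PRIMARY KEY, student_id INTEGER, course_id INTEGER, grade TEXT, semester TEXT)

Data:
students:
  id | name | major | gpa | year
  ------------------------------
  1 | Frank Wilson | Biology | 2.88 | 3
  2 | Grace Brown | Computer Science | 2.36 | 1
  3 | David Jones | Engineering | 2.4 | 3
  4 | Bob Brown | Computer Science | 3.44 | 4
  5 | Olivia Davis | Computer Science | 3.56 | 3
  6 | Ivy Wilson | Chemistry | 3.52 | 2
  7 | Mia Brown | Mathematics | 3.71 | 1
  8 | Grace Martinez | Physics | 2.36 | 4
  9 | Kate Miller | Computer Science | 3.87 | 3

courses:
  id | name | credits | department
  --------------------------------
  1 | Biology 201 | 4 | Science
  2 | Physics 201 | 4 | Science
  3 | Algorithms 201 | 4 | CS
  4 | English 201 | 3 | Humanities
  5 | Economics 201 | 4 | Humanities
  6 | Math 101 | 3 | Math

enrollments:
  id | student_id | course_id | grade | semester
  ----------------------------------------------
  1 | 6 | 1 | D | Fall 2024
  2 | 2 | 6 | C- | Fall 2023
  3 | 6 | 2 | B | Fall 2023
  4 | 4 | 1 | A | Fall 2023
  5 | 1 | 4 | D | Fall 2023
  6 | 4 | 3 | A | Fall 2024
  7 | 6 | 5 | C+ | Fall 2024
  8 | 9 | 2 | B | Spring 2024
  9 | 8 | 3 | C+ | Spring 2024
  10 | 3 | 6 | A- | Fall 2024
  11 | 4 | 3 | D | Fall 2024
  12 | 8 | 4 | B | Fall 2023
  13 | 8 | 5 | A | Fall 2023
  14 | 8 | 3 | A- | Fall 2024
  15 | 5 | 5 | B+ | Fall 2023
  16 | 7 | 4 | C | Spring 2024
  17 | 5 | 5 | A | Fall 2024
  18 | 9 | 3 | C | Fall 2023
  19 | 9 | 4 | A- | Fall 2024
SELECT name, credits FROM courses WHERE credits < (SELECT MIN(credits) FROM courses)

Execution result:
(no rows)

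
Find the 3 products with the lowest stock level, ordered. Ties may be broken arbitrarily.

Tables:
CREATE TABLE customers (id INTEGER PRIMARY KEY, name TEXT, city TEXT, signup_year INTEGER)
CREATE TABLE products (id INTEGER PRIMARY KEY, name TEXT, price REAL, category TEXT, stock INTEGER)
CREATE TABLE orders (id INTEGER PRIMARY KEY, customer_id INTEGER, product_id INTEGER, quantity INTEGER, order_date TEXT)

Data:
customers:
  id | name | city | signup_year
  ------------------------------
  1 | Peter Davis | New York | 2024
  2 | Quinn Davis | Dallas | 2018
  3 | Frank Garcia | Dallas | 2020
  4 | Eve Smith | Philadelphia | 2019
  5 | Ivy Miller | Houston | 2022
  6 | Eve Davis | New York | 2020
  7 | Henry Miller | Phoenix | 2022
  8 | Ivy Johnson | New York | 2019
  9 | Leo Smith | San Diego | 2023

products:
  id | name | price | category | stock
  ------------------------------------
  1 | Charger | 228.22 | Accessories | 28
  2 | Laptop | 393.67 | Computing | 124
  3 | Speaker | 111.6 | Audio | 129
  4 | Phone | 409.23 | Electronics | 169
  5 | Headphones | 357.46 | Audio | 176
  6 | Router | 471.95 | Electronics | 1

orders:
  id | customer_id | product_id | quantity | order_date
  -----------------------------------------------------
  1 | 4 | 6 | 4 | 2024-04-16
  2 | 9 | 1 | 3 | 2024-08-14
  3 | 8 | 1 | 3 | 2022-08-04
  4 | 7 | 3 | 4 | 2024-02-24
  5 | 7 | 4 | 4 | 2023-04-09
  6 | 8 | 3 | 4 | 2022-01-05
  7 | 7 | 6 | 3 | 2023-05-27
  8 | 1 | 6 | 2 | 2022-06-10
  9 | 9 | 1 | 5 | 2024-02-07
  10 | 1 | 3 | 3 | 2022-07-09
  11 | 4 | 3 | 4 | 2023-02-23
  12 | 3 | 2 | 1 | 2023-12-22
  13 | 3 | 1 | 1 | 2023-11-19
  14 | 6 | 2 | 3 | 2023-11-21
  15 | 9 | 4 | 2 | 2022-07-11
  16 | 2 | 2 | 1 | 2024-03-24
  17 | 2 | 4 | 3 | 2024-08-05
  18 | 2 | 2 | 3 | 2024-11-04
SELECT name, stock FROM products ORDER BY stock ASC LIMIT 3

Execution result:
name | stock
Router | 1
Charger | 28
Laptop | 124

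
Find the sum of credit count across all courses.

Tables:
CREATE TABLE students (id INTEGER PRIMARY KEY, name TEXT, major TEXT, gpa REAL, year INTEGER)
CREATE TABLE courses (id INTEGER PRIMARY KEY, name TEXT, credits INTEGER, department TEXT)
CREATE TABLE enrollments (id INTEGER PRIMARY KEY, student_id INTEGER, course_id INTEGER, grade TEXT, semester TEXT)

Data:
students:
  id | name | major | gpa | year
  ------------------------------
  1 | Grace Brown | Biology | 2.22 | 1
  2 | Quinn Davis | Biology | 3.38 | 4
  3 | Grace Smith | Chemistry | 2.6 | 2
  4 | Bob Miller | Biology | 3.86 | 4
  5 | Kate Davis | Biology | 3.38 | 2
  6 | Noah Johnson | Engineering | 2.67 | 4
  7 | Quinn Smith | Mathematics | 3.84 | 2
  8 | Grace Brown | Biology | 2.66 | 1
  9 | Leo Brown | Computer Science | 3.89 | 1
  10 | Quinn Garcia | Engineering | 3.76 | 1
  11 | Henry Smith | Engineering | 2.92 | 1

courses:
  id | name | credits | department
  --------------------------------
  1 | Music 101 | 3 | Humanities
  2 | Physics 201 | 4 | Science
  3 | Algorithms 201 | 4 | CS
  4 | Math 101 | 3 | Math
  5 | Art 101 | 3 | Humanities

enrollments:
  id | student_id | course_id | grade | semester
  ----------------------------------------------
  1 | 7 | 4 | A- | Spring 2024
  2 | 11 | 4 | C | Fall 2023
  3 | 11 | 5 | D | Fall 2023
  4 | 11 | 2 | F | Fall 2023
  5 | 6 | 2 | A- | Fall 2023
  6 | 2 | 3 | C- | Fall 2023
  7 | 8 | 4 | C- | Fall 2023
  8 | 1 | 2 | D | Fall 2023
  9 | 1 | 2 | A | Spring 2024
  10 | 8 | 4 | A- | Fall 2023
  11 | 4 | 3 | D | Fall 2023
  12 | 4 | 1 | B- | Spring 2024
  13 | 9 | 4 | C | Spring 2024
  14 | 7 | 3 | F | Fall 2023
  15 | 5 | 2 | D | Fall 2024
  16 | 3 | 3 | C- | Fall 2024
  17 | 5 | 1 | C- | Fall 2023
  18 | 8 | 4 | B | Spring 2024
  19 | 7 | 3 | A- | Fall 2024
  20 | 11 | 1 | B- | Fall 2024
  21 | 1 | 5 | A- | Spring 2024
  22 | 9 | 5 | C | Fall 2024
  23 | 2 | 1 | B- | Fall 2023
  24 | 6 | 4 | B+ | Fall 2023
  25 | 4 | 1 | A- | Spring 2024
SELECT SUM(credits) FROM courses

Execution result:
17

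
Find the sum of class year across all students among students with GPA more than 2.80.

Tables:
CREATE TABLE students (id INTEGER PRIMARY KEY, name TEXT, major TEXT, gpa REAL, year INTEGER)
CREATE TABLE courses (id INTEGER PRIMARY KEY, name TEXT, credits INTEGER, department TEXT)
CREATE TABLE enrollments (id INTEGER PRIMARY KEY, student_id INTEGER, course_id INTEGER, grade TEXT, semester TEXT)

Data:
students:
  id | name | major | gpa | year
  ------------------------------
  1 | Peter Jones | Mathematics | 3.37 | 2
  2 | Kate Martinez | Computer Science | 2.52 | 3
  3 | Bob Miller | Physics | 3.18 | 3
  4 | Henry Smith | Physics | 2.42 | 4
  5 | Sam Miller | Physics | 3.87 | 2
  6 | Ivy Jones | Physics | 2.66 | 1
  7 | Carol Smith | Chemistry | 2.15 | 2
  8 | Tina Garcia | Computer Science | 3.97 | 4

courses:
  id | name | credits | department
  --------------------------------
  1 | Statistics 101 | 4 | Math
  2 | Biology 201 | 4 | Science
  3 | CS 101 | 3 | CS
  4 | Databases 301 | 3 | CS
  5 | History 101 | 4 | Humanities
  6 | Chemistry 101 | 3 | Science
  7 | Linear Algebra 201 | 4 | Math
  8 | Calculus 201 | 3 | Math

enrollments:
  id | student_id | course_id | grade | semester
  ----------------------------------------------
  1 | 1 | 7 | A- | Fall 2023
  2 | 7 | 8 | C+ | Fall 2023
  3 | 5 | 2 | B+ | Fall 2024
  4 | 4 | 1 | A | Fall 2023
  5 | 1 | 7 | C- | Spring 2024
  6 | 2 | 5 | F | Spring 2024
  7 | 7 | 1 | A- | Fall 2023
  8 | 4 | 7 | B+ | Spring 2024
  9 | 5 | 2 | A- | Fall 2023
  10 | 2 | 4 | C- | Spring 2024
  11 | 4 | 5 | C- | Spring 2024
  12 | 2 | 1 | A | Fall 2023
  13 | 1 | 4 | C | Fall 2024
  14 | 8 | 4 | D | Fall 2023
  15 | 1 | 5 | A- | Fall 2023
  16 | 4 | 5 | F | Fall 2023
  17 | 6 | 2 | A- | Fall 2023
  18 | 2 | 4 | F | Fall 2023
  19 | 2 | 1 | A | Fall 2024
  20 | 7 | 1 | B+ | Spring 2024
SELECT SUM(year) FROM students WHERE gpa > 2.8

Execution result:
11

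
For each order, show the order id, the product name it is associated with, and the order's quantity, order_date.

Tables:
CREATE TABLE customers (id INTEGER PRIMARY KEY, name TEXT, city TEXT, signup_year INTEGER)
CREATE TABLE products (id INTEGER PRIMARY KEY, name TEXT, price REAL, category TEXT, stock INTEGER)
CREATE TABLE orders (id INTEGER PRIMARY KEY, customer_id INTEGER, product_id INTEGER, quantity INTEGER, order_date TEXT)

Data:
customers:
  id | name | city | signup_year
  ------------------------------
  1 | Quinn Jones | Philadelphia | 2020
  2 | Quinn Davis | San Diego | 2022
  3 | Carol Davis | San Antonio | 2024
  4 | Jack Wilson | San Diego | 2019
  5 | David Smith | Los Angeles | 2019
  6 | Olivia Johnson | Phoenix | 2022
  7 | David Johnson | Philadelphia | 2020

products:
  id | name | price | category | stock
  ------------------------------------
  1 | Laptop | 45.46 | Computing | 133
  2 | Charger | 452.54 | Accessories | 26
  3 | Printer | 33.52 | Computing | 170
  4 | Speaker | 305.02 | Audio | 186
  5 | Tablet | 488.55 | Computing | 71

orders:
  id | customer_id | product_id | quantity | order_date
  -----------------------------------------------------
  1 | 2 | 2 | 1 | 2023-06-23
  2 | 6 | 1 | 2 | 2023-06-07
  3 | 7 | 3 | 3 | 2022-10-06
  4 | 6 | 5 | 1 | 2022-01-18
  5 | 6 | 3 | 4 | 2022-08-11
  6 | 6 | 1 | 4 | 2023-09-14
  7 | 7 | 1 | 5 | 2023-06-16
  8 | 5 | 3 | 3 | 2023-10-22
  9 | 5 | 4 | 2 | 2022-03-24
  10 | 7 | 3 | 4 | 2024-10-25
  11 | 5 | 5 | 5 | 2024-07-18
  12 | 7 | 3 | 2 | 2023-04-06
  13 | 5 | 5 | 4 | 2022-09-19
SELECT c.id, p.name AS product, c.quantity, c.order_date FROM orders c JOIN products p ON c.product_id = p.id

Execution result:
id | product | quantity | order_date
1 | Charger | 1 | 2023-06-23
2 | Laptop | 2 | 2023-06-07
3 | Printer | 3 | 2022-10-06
4 | Tablet | 1 | 2022-01-18
5 | Printer | 4 | 2022-08-11
6 | Laptop | 4 | 2023-09-14
7 | Laptop | 5 | 2023-06-16
8 | Printer | 3 | 2023-10-22
9 | Speaker | 2 | 2022-03-24
10 | Printer | 4 | 2024-10-25
11 | Tablet | 5 | 2024-07-18
12 | Printer | 2 | 2023-04-06
13 | Tablet | 4 | 2022-09-19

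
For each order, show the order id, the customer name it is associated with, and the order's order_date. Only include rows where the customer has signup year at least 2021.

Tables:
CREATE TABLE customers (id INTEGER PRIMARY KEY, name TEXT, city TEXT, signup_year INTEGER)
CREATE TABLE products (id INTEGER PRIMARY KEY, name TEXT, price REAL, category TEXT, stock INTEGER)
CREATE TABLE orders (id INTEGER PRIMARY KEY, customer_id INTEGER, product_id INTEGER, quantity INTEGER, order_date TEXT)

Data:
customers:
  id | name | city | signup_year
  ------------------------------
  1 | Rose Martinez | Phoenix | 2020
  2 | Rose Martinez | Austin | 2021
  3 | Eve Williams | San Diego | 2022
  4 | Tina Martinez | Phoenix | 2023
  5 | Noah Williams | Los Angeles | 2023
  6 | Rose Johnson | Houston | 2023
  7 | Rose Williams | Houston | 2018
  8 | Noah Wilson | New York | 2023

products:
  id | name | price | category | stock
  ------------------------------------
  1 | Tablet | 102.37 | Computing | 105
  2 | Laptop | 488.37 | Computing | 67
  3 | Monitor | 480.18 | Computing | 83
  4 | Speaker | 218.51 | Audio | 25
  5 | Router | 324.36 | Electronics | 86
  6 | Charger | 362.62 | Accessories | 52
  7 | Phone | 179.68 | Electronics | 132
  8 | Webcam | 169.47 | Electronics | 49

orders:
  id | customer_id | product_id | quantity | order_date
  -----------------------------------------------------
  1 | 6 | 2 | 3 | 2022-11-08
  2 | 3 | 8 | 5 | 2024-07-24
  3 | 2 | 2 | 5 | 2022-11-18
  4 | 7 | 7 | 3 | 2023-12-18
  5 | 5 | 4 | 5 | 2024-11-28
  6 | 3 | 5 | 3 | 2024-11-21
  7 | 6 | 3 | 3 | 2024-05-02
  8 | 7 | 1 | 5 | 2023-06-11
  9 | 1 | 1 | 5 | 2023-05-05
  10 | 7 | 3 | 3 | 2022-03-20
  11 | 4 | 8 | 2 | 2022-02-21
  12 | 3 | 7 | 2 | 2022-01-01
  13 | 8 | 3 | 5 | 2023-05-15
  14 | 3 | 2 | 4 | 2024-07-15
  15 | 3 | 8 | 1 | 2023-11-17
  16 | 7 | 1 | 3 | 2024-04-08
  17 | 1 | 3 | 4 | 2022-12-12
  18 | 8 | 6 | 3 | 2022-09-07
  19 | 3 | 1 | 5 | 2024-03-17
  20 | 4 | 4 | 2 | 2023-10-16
SELECT c.id, p.name AS customer, c.order_date FROM orders c JOIN customers p ON c.customer_id = p.id WHERE p.signup_year >= 2021

Execution result:
id | customer | order_date
1 | Rose Johnson | 2022-11-08
2 | Eve Williams | 2024-07-24
3 | Rose Martinez | 2022-11-18
5 | Noah Williams | 2024-11-28
6 | Eve Williams | 2024-11-21
7 | Rose Johnson | 2024-05-02
11 | Tina Martinez | 2022-02-21
12 | Eve Williams | 2022-01-01
13 | Noah Wilson | 2023-05-15
14 | Eve Williams | 2024-07-15
15 | Eve Williams | 2023-11-17
18 | Noah Wilson | 2022-09-07
19 | Eve Williams | 2024-03-17
20 | Tina Martinez | 2023-10-16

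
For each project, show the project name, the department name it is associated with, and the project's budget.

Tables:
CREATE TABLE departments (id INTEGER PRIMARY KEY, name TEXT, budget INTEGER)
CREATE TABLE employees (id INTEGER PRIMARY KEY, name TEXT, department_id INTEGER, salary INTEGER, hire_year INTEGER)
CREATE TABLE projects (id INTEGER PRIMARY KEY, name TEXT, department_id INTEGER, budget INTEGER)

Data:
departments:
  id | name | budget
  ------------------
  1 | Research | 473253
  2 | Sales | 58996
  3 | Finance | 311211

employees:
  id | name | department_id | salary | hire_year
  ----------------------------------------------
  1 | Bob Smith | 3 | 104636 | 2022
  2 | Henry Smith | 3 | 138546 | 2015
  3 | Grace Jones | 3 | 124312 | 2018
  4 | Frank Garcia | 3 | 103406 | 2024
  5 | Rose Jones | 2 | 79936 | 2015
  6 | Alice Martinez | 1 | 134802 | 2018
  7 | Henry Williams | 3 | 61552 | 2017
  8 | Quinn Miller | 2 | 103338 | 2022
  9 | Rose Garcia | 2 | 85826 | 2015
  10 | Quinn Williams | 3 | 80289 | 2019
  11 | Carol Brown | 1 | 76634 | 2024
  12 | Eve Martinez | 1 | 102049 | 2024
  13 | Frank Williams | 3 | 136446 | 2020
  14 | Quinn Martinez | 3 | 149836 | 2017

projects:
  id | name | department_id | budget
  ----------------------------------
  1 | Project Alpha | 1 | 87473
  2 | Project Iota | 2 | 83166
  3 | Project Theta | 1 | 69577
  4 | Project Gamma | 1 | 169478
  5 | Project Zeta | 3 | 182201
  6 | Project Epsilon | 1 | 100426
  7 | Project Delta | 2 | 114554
SELECT c.name, p.name AS department, c.budget FROM projects c JOIN departments p ON c.department_id = p.id

Execution result:
name | department | budget
Project Alpha | Research | 87473
Project Iota | Sales | 83166
Project Theta | Research | 69577
Project Gamma | Research | 169478
Project Zeta | Finance | 182201
Project Epsilon | Research | 100426
Project Delta | Sales | 114554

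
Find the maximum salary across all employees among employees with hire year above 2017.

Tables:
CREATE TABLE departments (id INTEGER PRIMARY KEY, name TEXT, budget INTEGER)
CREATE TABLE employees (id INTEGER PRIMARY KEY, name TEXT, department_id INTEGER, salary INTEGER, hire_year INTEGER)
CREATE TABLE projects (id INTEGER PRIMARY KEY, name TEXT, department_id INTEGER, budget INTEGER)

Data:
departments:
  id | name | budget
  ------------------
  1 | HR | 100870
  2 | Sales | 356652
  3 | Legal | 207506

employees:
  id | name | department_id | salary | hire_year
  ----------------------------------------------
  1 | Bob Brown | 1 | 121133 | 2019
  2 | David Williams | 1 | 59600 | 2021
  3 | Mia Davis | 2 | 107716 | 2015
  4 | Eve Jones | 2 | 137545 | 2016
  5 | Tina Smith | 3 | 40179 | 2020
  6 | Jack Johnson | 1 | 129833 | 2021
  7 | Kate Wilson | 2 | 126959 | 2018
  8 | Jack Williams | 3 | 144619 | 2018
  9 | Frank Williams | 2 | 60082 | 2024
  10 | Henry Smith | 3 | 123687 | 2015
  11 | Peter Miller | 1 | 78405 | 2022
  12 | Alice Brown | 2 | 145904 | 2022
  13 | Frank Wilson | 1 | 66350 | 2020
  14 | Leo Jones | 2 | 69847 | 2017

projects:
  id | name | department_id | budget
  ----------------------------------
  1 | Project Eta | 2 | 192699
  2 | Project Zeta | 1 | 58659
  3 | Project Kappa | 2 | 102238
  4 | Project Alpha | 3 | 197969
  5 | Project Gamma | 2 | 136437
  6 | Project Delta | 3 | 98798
SELECT MAX(salary) FROM employees WHERE hire_year > 2017

Execution result:
145904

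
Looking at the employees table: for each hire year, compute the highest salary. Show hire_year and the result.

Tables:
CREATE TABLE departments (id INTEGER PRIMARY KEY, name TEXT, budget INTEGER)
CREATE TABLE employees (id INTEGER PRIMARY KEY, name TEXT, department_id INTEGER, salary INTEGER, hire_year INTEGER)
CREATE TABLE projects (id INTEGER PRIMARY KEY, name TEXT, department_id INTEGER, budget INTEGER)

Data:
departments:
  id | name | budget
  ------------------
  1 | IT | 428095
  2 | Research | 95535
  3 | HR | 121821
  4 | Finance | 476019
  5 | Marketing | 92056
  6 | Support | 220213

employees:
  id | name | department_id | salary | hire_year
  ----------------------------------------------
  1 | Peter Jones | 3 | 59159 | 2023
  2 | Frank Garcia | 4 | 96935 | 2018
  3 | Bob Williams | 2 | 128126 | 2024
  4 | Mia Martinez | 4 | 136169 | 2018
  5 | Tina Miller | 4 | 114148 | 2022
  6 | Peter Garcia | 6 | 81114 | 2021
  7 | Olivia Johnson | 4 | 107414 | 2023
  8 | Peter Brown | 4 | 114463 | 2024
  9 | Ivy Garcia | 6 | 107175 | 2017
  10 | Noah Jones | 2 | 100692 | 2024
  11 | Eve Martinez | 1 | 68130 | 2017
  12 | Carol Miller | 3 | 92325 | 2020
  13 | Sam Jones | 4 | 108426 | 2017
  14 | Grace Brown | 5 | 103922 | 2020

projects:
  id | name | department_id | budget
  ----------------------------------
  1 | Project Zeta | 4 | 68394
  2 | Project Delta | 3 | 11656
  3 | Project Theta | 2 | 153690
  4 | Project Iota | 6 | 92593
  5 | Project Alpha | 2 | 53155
SELECT hire_year, MAX(salary) AS max_salary FROM employees GROUP BY hire_year

Execution result:
hire_year | max_salary
2017 | 108426
2018 | 136169
2020 | 103922
2021 | 81114
2022 | 114148
2023 | 107414
2024 | 128126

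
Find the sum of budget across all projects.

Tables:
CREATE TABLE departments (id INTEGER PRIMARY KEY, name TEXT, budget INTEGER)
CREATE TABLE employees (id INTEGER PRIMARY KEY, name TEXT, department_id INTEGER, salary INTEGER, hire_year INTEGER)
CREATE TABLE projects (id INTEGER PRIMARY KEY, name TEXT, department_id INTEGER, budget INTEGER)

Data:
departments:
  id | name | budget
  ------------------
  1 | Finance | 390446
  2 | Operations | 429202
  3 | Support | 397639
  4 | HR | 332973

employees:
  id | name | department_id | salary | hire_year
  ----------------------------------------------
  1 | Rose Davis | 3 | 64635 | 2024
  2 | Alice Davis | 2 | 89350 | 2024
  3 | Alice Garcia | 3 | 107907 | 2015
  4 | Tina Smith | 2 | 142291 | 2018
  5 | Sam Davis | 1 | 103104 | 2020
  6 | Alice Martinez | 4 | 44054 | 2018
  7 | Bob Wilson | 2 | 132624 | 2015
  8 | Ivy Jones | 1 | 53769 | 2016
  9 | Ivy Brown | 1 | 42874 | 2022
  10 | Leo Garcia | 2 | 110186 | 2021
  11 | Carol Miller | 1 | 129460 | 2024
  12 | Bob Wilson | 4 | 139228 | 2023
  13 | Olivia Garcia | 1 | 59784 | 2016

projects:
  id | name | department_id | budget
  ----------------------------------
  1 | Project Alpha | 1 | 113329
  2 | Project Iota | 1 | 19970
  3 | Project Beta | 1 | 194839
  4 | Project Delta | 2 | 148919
SELECT SUM(budget) FROM projects

Execution result:
477057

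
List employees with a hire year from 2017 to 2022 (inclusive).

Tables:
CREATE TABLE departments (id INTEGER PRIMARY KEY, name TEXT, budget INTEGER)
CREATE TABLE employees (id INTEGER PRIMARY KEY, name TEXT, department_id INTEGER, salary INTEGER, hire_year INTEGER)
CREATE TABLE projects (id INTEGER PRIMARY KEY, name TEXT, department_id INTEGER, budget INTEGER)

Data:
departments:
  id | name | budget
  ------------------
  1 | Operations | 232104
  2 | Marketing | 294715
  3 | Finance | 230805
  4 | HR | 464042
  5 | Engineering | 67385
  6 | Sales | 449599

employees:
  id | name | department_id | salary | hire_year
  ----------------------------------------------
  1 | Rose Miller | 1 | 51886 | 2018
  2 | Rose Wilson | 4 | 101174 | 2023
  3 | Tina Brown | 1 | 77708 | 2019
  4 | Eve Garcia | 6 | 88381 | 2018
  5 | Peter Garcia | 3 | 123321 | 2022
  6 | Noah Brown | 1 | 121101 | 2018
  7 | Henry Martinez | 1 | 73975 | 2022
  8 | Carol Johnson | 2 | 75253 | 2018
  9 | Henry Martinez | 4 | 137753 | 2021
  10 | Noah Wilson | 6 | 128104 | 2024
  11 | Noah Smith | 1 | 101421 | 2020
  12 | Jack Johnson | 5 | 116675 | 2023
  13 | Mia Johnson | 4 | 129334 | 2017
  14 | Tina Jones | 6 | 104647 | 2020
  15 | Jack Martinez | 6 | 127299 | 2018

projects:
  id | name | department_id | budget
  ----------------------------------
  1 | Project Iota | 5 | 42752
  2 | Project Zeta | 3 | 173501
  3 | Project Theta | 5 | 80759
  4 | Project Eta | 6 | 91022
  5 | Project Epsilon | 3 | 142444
SELECT name, hire_year FROM employees WHERE hire_year BETWEEN 2017 AND 2022

Execution result:
name | hire_year
Rose Miller | 2018
Tina Brown | 2019
Eve Garcia | 2018
Peter Garcia | 2022
Noah Brown | 2018
Henry Martinez | 2022
Carol Johnson | 2018
Henry Martinez | 2021
Noah Smith | 2020
Mia Johnson | 2017
Tina Jones | 2020
Jack Martinez | 2018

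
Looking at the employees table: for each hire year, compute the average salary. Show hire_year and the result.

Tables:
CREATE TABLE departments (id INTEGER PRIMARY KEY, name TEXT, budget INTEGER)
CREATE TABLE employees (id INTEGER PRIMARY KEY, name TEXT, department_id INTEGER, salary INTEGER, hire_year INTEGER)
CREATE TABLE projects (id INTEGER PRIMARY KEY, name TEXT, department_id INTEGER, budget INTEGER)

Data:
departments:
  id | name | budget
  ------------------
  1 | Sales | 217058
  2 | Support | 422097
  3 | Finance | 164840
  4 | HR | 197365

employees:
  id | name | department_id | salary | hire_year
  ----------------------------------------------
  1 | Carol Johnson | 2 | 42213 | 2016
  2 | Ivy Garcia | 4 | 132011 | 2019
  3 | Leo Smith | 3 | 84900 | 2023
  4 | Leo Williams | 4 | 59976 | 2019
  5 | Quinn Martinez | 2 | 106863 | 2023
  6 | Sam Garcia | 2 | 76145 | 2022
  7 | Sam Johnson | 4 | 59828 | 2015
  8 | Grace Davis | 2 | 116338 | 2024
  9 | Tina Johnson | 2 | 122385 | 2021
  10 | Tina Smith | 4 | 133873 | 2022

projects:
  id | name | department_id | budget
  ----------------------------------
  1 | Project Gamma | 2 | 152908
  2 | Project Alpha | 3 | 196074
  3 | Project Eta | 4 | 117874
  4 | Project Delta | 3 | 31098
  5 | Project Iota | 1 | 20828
SELECT hire_year, AVG(salary) AS avg_salary FROM employees GROUP BY hire_year

Execution result:
hire_year | avg_salary
2015 | 59828.00
2016 | 42213.00
2019 | 95993.50
2021 | 122385.00
2022 | 105009.00
2023 | 95881.50
2024 | 116338.00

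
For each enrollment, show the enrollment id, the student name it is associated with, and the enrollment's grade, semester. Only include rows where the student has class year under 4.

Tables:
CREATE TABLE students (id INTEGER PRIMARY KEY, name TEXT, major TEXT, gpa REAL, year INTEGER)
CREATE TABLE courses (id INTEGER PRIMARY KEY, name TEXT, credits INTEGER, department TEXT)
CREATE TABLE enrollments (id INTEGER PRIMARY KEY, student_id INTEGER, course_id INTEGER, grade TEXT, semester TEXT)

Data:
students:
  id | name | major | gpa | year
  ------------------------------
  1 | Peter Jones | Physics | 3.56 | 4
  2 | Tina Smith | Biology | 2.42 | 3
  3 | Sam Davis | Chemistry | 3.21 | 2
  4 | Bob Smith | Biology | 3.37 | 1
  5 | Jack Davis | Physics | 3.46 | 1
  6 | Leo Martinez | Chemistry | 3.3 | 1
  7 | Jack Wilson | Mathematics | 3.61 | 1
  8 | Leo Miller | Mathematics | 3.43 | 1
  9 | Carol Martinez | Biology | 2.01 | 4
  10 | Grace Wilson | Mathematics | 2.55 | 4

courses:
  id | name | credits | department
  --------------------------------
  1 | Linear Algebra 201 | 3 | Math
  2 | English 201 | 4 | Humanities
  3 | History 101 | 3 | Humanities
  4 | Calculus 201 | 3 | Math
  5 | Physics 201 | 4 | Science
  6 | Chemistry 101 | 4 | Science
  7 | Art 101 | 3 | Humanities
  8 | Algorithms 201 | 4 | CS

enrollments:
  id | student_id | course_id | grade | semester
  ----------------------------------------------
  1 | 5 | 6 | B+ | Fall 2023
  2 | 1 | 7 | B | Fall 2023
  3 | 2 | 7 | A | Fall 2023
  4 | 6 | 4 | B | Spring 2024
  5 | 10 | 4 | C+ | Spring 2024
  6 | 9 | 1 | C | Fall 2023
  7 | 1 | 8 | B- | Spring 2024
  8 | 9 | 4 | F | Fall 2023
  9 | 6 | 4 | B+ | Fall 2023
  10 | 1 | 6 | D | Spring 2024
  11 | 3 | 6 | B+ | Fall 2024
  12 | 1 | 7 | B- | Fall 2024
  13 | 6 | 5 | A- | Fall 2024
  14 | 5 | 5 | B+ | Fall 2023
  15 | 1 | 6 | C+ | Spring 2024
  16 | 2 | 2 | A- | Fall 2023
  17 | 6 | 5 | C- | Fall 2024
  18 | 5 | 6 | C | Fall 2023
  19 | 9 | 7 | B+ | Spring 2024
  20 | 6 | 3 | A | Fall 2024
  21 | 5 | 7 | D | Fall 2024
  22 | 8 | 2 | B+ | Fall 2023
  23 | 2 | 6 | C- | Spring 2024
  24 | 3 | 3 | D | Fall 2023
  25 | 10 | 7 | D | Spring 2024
SELECT c.id, p.name AS student, c.grade, c.semester FROM enrollments c JOIN students p ON c.student_id = p.id WHERE p.year < 4

Execution result:
id | student | grade | semester
1 | Jack Davis | B+ | Fall 2023
3 | Tina Smith | A | Fall 2023
4 | Leo Martinez | B | Spring 2024
9 | Leo Martinez | B+ | Fall 2023
11 | Sam Davis | B+ | Fall 2024
13 | Leo Martinez | A- | Fall 2024
14 | Jack Davis | B+ | Fall 2023
16 | Tina Smith | A- | Fall 2023
17 | Leo Martinez | C- | Fall 2024
18 | Jack Davis | C | Fall 2023
20 | Leo Martinez | A | Fall 2024
21 | Jack Davis | D | Fall 2024
22 | Leo Miller | B+ | Fall 2023
23 | Tina Smith | C- | Spring 2024
24 | Sam Davis | D | Fall 2023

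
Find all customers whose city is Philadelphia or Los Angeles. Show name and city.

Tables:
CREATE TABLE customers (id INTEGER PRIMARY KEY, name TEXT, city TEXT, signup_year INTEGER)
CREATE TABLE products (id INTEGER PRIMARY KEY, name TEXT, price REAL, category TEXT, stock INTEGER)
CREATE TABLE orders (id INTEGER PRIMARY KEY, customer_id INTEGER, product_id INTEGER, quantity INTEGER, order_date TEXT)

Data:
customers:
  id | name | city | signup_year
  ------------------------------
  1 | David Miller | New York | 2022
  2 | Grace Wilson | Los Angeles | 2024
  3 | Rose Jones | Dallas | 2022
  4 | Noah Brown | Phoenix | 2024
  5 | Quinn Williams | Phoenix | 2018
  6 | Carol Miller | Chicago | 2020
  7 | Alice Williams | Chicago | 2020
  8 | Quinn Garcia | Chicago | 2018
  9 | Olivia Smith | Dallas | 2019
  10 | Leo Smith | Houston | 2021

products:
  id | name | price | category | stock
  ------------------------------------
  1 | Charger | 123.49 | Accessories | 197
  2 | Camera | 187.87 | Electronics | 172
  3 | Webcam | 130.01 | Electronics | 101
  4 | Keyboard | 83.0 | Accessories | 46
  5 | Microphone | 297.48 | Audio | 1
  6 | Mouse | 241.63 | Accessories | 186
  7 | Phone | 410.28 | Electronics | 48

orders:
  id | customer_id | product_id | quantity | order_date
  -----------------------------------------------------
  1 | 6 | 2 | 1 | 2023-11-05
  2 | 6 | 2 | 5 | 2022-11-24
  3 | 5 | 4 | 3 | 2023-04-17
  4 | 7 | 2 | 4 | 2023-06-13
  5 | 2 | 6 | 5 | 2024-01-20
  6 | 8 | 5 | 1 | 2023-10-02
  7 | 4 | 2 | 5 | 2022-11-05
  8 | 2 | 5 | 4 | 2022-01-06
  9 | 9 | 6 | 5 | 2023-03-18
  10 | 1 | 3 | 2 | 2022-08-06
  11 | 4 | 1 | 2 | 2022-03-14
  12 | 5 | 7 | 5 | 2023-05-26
SELECT name, city FROM customers WHERE city IN ('Philadelphia', 'Los Angeles')

Execution result:
name | city
Grace Wilson | Los Angeles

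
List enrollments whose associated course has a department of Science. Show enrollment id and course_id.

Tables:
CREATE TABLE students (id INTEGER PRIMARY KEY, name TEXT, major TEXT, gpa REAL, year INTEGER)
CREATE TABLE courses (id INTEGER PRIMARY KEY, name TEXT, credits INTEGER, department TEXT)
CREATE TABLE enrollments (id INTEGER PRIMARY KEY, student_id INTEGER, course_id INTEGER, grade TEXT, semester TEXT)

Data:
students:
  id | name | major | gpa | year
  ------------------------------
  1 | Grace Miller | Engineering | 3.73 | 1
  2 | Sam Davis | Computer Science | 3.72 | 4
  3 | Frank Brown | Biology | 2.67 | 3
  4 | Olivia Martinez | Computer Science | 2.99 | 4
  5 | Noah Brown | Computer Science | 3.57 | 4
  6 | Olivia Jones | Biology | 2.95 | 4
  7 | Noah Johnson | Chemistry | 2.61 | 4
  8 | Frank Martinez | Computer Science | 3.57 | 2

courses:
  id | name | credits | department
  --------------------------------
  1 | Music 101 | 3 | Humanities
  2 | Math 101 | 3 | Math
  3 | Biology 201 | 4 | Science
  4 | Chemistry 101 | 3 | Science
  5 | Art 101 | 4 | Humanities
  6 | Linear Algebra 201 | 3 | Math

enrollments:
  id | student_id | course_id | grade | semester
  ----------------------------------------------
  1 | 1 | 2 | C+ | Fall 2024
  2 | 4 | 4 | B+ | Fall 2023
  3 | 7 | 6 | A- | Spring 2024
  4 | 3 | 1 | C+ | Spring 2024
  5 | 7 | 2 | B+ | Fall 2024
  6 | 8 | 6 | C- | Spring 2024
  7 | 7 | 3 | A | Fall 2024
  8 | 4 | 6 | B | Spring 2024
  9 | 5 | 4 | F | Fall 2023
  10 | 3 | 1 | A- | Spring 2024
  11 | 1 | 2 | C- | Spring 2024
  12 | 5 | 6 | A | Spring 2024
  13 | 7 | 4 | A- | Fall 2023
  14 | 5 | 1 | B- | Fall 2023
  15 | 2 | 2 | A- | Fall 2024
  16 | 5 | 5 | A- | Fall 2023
SELECT id, course_id FROM enrollments WHERE course_id IN (SELECT id FROM courses WHERE department = 'Science')

Execution result:
id | course_id
2 | 4
7 | 3
9 | 4
13 | 4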